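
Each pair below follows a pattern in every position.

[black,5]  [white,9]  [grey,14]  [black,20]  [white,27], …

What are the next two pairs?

[grey,35], [black,44]

Shade: black, white, grey, black, white → grey → black (repeats black → white → grey).
For the second coordinate, differences are 4, 5, 6, … (increasing by 1 each time): 5, 9, 14, 20, 27 → 35 → 44.
So the next two pairs are [grey,35] and [black,44].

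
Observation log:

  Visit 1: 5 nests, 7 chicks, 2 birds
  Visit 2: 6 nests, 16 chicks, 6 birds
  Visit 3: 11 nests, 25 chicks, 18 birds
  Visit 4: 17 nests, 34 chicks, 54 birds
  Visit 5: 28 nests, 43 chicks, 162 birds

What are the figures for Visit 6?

45 nests, 52 chicks, 486 birds

Nests goes 5, 6, 11, 17, 28 → 45 (each term is the sum of the two before it).
Chicks — +9 each step: 7, 16, 25, 34, 43 → 52.
Birds: ×3 each step, so 2, 6, 18, 54, 162 → 486.
Combining the parts gives 45 nests, 52 chicks, 486 birds.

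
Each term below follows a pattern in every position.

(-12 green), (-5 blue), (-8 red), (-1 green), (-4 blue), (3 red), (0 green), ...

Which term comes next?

(7 blue)

For the first component, alternating steps +7, −3, +7, −3, …: -12, -5, -8, -1, -4, 3, 0 → 7.
For the colour, repeats green → blue → red: green, blue, red, green, blue, red, green → blue.
So the next term is (7 blue).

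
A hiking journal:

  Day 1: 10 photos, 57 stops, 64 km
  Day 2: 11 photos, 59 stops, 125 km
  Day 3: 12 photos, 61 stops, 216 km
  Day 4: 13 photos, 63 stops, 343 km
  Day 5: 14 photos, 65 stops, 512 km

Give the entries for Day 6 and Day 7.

15 photos, 67 stops, 729 km; 16 photos, 69 stops, 1000 km

For the photos, +1 each step: 10, 11, 12, 13, 14 → 15 → 16.
Stops goes 57, 59, 61, 63, 65 → 67 → 69 (+2 each step).
Km: 64, 125, 216, 343, 512 → 729 → 1000 (perfect cubes: 4³, 5³, 6³, …).
Putting the parts together: 15 photos, 67 stops, 729 km and then 16 photos, 69 stops, 1000 km.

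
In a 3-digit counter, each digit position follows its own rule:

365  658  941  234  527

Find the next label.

For the first digit, +3 each step, mod 10: 3, 6, 9, 2, 5 → 8.
Second digit: 6, 5, 4, 3, 2 → 1 (−1 each step, mod 10).
For the third digit, +3 each step, mod 10: 5, 8, 1, 4, 7 → 0.
Combining the parts gives 810.

810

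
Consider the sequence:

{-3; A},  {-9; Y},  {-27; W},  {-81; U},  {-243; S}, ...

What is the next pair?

{-729; Q}

First value: ×3 each step; -3, -9, -27, -81, -243 → -729.
Letter — letters move back 2 places in the alphabet, wrapping A→Z: A, Y, W, U, S → Q.
Combining the parts gives {-729; Q}.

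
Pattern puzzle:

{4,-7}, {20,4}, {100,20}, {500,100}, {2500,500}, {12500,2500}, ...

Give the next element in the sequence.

{62500,12500}

First coordinate: ×5 each step; 4, 20, 100, 500, 2500, 12500 → 62500.
For the second coordinate, always the previous value of the first coordinate: -7, 4, 20, 100, 500, 2500 → 12500.
So the next element is {62500,12500}.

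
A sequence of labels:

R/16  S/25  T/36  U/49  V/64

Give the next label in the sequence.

W/81

For the letter, letters move forward 1 place in the alphabet: R, S, T, U, V → W.
Second component — perfect squares: 4², 5², 6², …: 16, 25, 36, 49, 64 → 81.
So the next label is W/81.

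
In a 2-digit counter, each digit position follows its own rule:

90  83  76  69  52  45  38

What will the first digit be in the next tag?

First digit goes 9, 8, 7, 6, 5, 4, 3 → 2 (−1 each step, mod 10).

2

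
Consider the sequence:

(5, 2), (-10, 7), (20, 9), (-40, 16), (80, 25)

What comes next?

First coordinate: ×(-2) each step, so 5, -10, 20, -40, 80 → -160.
Second coordinate — each term is the sum of the two before it: 2, 7, 9, 16, 25 → 41.
Putting it together: (-160, 41).

(-160, 41)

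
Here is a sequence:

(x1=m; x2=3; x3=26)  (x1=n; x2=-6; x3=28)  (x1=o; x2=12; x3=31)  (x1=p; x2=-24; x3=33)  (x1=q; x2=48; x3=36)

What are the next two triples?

X1: m, n, o, p, q → r → s (letters move forward 1 place in the alphabet).
X2 — ×(-2) each step: 3, -6, 12, -24, 48 → -96 → 192.
X3: alternating steps +2, +3, +2, +3, …, so 26, 28, 31, 33, 36 → 38 → 41.
Putting the parts together: (x1=r; x2=-96; x3=38) and then (x1=s; x2=192; x3=41).

(x1=r; x2=-96; x3=38), (x1=s; x2=192; x3=41)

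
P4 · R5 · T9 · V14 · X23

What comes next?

Z37

For the letter, letters move forward 2 places in the alphabet: P, R, T, V, X → Z.
For the second component, each term is the sum of the two before it: 4, 5, 9, 14, 23 → 37.
Putting it together: Z37.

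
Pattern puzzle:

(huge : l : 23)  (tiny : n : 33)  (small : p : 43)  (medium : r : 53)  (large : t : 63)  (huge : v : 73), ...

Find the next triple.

Size: huge, tiny, small, medium, large, huge → tiny (repeats huge → tiny → small → medium → large).
Letter: letters move forward 2 places in the alphabet, so l, n, p, r, t, v → x.
For the third slot, +10 each step: 23, 33, 43, 53, 63, 73 → 83.
So the next triple is (tiny : x : 83).

(tiny : x : 83)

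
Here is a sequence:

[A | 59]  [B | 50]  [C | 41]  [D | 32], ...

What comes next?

Letter — letters move forward 1 place in the alphabet: A, B, C, D → E.
Second entry: 59, 50, 41, 32 → 23 (−9 each step).
Combining the parts gives [E | 23].

[E | 23]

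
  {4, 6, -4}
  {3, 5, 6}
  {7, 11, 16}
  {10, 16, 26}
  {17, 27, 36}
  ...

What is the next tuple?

{27, 43, 46}

First component — each term is the sum of the two before it: 4, 3, 7, 10, 17 → 27.
Second component: each term is the sum of the two before it, so 6, 5, 11, 16, 27 → 43.
For the third component, +10 each step: -4, 6, 16, 26, 36 → 46.
Putting it together: {27, 43, 46}.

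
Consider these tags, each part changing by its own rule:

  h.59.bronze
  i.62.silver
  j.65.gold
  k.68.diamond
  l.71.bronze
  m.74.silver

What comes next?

n.77.gold

Letter: h, i, j, k, l, m → n (letters move forward 1 place in the alphabet).
For the second component, +3 each step: 59, 62, 65, 68, 71, 74 → 77.
For the rank, repeats bronze → silver → gold → diamond: bronze, silver, gold, diamond, bronze, silver → gold.
Putting it together: n.77.gold.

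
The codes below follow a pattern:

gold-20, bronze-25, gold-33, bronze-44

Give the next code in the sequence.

Rank — alternates gold ↔ bronze: gold, bronze, gold, bronze → gold.
Second component — differences are 5, 8, 11, … (increasing by 3 each time): 20, 25, 33, 44 → 58.
Putting it together: gold-58.

gold-58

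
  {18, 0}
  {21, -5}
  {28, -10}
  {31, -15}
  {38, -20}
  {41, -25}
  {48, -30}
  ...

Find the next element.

{51, -35}

First part: alternating steps +3, +7, +3, +7, …, so 18, 21, 28, 31, 38, 41, 48 → 51.
Second part goes 0, -5, -10, -15, -20, -25, -30 → -35 (−5 each step).
Putting it together: {51, -35}.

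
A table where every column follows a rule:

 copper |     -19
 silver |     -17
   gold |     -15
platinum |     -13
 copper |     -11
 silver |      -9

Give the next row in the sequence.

gold  -7

Metal: repeats copper → silver → gold → platinum; copper, silver, gold, platinum, copper, silver → gold.
Second component: +2 each step; -19, -17, -15, -13, -11, -9 → -7.
So the next row is gold  -7.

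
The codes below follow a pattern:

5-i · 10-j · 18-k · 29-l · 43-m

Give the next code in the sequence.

First component — differences are 5, 8, 11, … (increasing by 3 each time): 5, 10, 18, 29, 43 → 60.
Letter goes i, j, k, l, m → n (letters move forward 1 place in the alphabet).
Combining the parts gives 60-n.

60-n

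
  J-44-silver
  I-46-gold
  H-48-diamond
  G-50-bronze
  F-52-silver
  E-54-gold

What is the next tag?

Letter goes J, I, H, G, F, E → D (letters move back 1 place in the alphabet).
For the second component, +2 each step: 44, 46, 48, 50, 52, 54 → 56.
Rank: repeats silver → gold → diamond → bronze, so silver, gold, diamond, bronze, silver, gold → diamond.
So the next tag is D-56-diamond.

D-56-diamond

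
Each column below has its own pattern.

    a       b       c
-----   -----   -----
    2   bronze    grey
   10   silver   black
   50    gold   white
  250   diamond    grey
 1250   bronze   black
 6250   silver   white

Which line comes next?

Column a: ×5 each step, so 2, 10, 50, 250, 1250, 6250 → 31250.
Column b: repeats bronze → silver → gold → diamond, so bronze, silver, gold, diamond, bronze, silver → gold.
Column c — repeats grey → black → white: grey, black, white, grey, black, white → grey.
Combining the parts gives 31250  gold  grey.

31250  gold  grey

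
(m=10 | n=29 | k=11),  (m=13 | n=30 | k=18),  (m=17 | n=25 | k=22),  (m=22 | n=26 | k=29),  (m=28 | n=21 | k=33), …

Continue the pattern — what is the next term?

(m=35 | n=22 | k=40)

M: 10, 13, 17, 22, 28 → 35 (differences are 3, 4, 5, … (increasing by 1 each time)).
N: alternating steps +1, −5, +1, −5, …; 29, 30, 25, 26, 21 → 22.
K: alternating steps +7, +4, +7, +4, …, so 11, 18, 22, 29, 33 → 40.
Putting it together: (m=35 | n=22 | k=40).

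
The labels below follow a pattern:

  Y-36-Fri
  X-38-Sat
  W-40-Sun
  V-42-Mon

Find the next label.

U-44-Tue

Letter: letters move back 1 place in the alphabet; Y, X, W, V → U.
Second component — +2 each step: 36, 38, 40, 42 → 44.
Day — runs through the weekdays Mon→Sun: Fri, Sat, Sun, Mon → Tue.
Combining the parts gives U-44-Tue.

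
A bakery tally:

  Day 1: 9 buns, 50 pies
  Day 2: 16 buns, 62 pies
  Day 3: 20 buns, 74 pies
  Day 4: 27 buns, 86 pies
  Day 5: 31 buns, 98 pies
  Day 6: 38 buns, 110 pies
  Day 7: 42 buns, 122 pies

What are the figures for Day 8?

49 buns, 134 pies

For the buns, alternating steps +7, +4, +7, +4, …: 9, 16, 20, 27, 31, 38, 42 → 49.
For the pies, +12 each step: 50, 62, 74, 86, 98, 110, 122 → 134.
Combining the parts gives 49 buns, 134 pies.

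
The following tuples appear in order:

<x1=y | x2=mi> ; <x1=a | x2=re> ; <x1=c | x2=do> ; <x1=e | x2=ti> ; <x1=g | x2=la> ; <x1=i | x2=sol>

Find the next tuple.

For the x1, letters move forward 2 places in the alphabet, wrapping Z→A: y, a, c, e, g, i → k.
X2: mi, re, do, ti, la, sol → fa (runs backward through the solfège scale do→ti).
Putting it together: <x1=k | x2=fa>.

<x1=k | x2=fa>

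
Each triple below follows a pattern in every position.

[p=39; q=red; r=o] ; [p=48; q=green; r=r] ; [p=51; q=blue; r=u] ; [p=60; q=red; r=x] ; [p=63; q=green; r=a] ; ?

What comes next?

[p=72; q=blue; r=d]

P: alternating steps +9, +3, +9, +3, …; 39, 48, 51, 60, 63 → 72.
Q: repeats red → green → blue; red, green, blue, red, green → blue.
R goes o, r, u, x, a → d (letters move forward 3 places in the alphabet, wrapping Z→A).
So the next triple is [p=72; q=blue; r=d].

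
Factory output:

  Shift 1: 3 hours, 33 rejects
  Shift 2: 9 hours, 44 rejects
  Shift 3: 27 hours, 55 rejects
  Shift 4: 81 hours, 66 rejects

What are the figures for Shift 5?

243 hours, 77 rejects

For the hours, ×3 each step: 3, 9, 27, 81 → 243.
Rejects: +11 each step; 33, 44, 55, 66 → 77.
Combining the parts gives 243 hours, 77 rejects.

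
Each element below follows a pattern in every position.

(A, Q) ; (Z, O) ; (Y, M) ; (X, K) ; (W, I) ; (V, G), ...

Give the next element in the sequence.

(U, E)

First letter: A, Z, Y, X, W, V → U (letters move back 1 place in the alphabet, wrapping A→Z).
Second letter — letters move back 2 places in the alphabet: Q, O, M, K, I, G → E.
Putting it together: (U, E).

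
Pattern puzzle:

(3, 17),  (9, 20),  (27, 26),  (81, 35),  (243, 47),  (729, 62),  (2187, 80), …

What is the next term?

(6561, 101)

For the first coordinate, ×3 each step: 3, 9, 27, 81, 243, 729, 2187 → 6561.
Second coordinate goes 17, 20, 26, 35, 47, 62, 80 → 101 (differences are 3, 6, 9, … (increasing by 3 each time)).
Putting it together: (6561, 101).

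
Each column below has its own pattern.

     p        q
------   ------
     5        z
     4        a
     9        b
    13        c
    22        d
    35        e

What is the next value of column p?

57

Column p: 5, 4, 9, 13, 22, 35 → 57 (each term is the sum of the two before it).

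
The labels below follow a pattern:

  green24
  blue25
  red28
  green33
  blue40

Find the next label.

red49

Colour: repeats green → blue → red, so green, blue, red, green, blue → red.
Second component goes 24, 25, 28, 33, 40 → 49 (differences are 1, 3, 5, … (increasing by 2 each time)).
So the next label is red49.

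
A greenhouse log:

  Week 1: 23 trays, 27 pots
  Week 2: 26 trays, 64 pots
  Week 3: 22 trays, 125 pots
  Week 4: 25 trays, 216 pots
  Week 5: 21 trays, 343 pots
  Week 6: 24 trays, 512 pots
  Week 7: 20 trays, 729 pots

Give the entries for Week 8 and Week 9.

23 trays, 1000 pots; 19 trays, 1331 pots

Trays goes 23, 26, 22, 25, 21, 24, 20 → 23 → 19 (alternating steps +3, −4, +3, −4, …).
For the pots, perfect cubes: 3³, 4³, 5³, …: 27, 64, 125, 216, 343, 512, 729 → 1000 → 1331.
Putting the parts together: 23 trays, 1000 pots and then 19 trays, 1331 pots.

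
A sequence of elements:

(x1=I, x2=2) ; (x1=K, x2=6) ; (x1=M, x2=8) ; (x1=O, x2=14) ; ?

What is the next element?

(x1=Q, x2=22)

X1 goes I, K, M, O → Q (letters move forward 2 places in the alphabet).
For the x2, each term is the sum of the two before it: 2, 6, 8, 14 → 22.
Combining the parts gives (x1=Q, x2=22).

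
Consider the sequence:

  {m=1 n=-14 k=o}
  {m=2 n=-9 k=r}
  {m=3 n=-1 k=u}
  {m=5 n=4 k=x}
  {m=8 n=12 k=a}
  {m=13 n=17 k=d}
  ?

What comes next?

{m=21 n=25 k=g}

M: each term is the sum of the two before it, so 1, 2, 3, 5, 8, 13 → 21.
N: alternating steps +5, +8, +5, +8, …; -14, -9, -1, 4, 12, 17 → 25.
K — letters move forward 3 places in the alphabet, wrapping Z→A: o, r, u, x, a, d → g.
Putting it together: {m=21 n=25 k=g}.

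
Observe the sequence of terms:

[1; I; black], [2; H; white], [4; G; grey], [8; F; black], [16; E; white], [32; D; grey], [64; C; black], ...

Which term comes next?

First entry: 1, 2, 4, 8, 16, 32, 64 → 128 (×2 each step).
Letter: I, H, G, F, E, D, C → B (letters move back 1 place in the alphabet).
For the shade, repeats black → white → grey: black, white, grey, black, white, grey, black → white.
Combining the parts gives [128; B; white].

[128; B; white]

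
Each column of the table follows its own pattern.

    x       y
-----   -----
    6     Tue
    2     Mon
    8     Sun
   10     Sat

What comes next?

Column x goes 6, 2, 8, 10 → 18 (each term is the sum of the two before it).
Column y: Tue, Mon, Sun, Sat → Fri (runs backward through the weekdays Mon→Sun).
Combining the parts gives 18  Fri.

18  Fri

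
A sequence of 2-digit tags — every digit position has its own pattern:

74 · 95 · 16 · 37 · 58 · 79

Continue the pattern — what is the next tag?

First digit: +2 each step, mod 10; 7, 9, 1, 3, 5, 7 → 9.
Second digit: +1 each step, mod 10; 4, 5, 6, 7, 8, 9 → 0.
So the next tag is 90.

90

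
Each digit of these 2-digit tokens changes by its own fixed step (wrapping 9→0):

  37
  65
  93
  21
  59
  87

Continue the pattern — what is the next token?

For the first digit, +3 each step, mod 10: 3, 6, 9, 2, 5, 8 → 1.
Second digit: −2 each step, mod 10; 7, 5, 3, 1, 9, 7 → 5.
Combining the parts gives 15.

15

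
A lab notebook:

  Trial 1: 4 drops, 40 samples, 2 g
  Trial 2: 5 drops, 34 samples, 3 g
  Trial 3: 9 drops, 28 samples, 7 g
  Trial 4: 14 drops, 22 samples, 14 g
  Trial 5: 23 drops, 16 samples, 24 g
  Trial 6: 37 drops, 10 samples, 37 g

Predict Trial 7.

Drops goes 4, 5, 9, 14, 23, 37 → 60 (each term is the sum of the two before it).
Samples: −6 each step; 40, 34, 28, 22, 16, 10 → 4.
G: differences are 1, 4, 7, … (increasing by 3 each time), so 2, 3, 7, 14, 24, 37 → 53.
Putting it together: 60 drops, 4 samples, 53 g.

60 drops, 4 samples, 53 g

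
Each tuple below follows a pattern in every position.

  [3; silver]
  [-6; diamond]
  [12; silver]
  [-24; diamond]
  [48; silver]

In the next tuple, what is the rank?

Rank: silver, diamond, silver, diamond, silver → diamond (alternates silver ↔ diamond).

diamond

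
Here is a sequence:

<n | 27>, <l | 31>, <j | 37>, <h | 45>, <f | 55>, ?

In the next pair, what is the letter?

d

For the letter, letters move back 2 places in the alphabet: n, l, j, h, f → d.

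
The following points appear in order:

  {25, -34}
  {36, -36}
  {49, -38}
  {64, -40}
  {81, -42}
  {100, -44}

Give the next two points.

{121, -46}, {144, -48}

First value goes 25, 36, 49, 64, 81, 100 → 121 → 144 (perfect squares: 5², 6², 7², …).
Second value goes -34, -36, -38, -40, -42, -44 → -46 → -48 (−2 each step).
Putting the parts together: {121, -46} and then {144, -48}.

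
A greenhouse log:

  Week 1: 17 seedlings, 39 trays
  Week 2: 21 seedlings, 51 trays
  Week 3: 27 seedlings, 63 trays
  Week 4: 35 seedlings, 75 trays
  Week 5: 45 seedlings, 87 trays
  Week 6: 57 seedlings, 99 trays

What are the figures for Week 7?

Seedlings goes 17, 21, 27, 35, 45, 57 → 71 (differences are 4, 6, 8, … (increasing by 2 each time)).
For the trays, +12 each step: 39, 51, 63, 75, 87, 99 → 111.
Combining the parts gives 71 seedlings, 111 trays.

71 seedlings, 111 trays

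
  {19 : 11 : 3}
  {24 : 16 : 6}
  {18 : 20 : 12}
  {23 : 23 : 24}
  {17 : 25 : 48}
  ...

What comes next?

{22 : 26 : 96}

First part: 19, 24, 18, 23, 17 → 22 (alternating steps +5, −6, +5, −6, …).
For the second part, differences are 5, 4, 3, … (decreasing by 1 each time): 11, 16, 20, 23, 25 → 26.
Third part — ×2 each step: 3, 6, 12, 24, 48 → 96.
Putting it together: {22 : 26 : 96}.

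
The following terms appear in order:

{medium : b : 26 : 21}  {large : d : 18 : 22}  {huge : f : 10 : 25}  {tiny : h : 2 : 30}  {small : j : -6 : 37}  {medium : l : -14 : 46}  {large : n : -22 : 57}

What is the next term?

Size goes medium, large, huge, tiny, small, medium, large → huge (repeats medium → large → huge → tiny → small).
Letter: letters move forward 2 places in the alphabet, so b, d, f, h, j, l, n → p.
Third slot: 26, 18, 10, 2, -6, -14, -22 → -30 (−8 each step).
For the fourth slot, differences are 1, 3, 5, … (increasing by 2 each time): 21, 22, 25, 30, 37, 46, 57 → 70.
Putting it together: {huge : p : -30 : 70}.

{huge : p : -30 : 70}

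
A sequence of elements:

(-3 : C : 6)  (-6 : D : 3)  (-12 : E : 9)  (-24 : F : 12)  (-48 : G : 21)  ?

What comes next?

For the first component, ×2 each step: -3, -6, -12, -24, -48 → -96.
Letter: letters move forward 1 place in the alphabet; C, D, E, F, G → H.
Third component: each term is the sum of the two before it; 6, 3, 9, 12, 21 → 33.
So the next element is (-96 : H : 33).

(-96 : H : 33)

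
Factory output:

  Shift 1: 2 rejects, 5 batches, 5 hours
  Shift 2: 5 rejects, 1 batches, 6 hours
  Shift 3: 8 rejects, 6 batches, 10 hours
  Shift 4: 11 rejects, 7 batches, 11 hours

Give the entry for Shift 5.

14 rejects, 13 batches, 15 hours

Rejects goes 2, 5, 8, 11 → 14 (+3 each step).
Batches — each term is the sum of the two before it: 5, 1, 6, 7 → 13.
For the hours, alternating steps +1, +4, +1, +4, …: 5, 6, 10, 11 → 15.
Combining the parts gives 14 rejects, 13 batches, 15 hours.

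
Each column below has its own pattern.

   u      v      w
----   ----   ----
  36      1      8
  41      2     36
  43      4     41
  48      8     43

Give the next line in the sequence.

Column u: alternating steps +5, +2, +5, +2, …; 36, 41, 43, 48 → 50.
For the column v, ×2 each step: 1, 2, 4, 8 → 16.
Column w goes 8, 36, 41, 43 → 48 (always the previous value of the column u).
So the next line is 50  16  48.

50  16  48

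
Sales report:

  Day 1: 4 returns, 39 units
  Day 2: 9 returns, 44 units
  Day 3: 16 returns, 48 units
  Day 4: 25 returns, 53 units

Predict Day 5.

36 returns, 57 units

Returns — perfect squares: 2², 3², 4², …: 4, 9, 16, 25 → 36.
Units: alternating steps +5, +4, +5, +4, …, so 39, 44, 48, 53 → 57.
Putting it together: 36 returns, 57 units.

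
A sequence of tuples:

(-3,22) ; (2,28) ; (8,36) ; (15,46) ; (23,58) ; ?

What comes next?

First value: differences are 5, 6, 7, … (increasing by 1 each time), so -3, 2, 8, 15, 23 → 32.
Second value — differences are 6, 8, 10, … (increasing by 2 each time): 22, 28, 36, 46, 58 → 72.
Combining the parts gives (32,72).

(32,72)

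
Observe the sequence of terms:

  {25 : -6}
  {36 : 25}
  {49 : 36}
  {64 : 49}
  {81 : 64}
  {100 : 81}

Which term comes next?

First part: perfect squares: 5², 6², 7², …; 25, 36, 49, 64, 81, 100 → 121.
Second part: always the previous value of the first part, so -6, 25, 36, 49, 64, 81 → 100.
Combining the parts gives {121 : 100}.

{121 : 100}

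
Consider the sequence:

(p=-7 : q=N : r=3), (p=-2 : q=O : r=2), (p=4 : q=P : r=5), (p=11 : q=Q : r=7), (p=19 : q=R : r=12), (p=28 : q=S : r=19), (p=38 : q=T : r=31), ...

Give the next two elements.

P: -7, -2, 4, 11, 19, 28, 38 → 49 → 61 (differences are 5, 6, 7, … (increasing by 1 each time)).
Q: letters move forward 1 place in the alphabet; N, O, P, Q, R, S, T → U → V.
R goes 3, 2, 5, 7, 12, 19, 31 → 50 → 81 (each term is the sum of the two before it).
So the next two elements are (p=49 : q=U : r=50) and (p=61 : q=V : r=81).

(p=49 : q=U : r=50), (p=61 : q=V : r=81)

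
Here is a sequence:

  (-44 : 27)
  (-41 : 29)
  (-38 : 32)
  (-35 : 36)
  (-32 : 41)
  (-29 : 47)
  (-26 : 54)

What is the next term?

First coordinate — +3 each step: -44, -41, -38, -35, -32, -29, -26 → -23.
Second coordinate: 27, 29, 32, 36, 41, 47, 54 → 62 (differences are 2, 3, 4, … (increasing by 1 each time)).
So the next term is (-23 : 62).

(-23 : 62)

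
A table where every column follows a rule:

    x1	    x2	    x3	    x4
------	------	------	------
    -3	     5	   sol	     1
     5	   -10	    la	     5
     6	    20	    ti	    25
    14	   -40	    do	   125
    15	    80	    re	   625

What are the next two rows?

23  -160  mi  3125; 24  320  fa  15625

Column x1: alternating steps +8, +1, +8, +1, …, so -3, 5, 6, 14, 15 → 23 → 24.
Column x2 — ×(-2) each step: 5, -10, 20, -40, 80 → -160 → 320.
For the column x3, runs through the solfège scale do→ti: sol, la, ti, do, re → mi → fa.
Column x4 — ×5 each step: 1, 5, 25, 125, 625 → 3125 → 15625.
Putting the parts together: 23  -160  mi  3125 and then 24  320  fa  15625.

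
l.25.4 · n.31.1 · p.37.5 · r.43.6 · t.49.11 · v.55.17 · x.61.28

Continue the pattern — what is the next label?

Letter: letters move forward 2 places in the alphabet, so l, n, p, r, t, v, x → z.
For the second component, +6 each step: 25, 31, 37, 43, 49, 55, 61 → 67.
Third component goes 4, 1, 5, 6, 11, 17, 28 → 45 (each term is the sum of the two before it).
Putting it together: z.67.45.

z.67.45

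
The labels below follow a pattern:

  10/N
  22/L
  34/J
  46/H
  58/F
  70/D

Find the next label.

82/B

First component goes 10, 22, 34, 46, 58, 70 → 82 (+12 each step).
Letter: letters move back 2 places in the alphabet; N, L, J, H, F, D → B.
So the next label is 82/B.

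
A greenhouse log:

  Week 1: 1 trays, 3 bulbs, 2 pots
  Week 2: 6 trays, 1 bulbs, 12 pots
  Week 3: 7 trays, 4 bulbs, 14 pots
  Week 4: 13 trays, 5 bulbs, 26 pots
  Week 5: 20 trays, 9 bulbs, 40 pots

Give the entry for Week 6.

Trays: 1, 6, 7, 13, 20 → 33 (each term is the sum of the two before it).
For the bulbs, each term is the sum of the two before it: 3, 1, 4, 5, 9 → 14.
Pots goes 2, 12, 14, 26, 40 → 66 (always 2 × the trays).
Putting it together: 33 trays, 14 bulbs, 66 pots.

33 trays, 14 bulbs, 66 pots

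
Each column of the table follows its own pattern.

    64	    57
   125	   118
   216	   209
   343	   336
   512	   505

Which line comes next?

For the first component, perfect cubes: 4³, 5³, 6³, …: 64, 125, 216, 343, 512 → 729.
Second component: 57, 118, 209, 336, 505 → 722 (always 7 less than the first component).
Putting it together: 729  722.

729  722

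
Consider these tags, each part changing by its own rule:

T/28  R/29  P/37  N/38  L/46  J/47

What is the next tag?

H/55

Letter: letters move back 2 places in the alphabet, so T, R, P, N, L, J → H.
Second component: alternating steps +1, +8, +1, +8, …, so 28, 29, 37, 38, 46, 47 → 55.
So the next tag is H/55.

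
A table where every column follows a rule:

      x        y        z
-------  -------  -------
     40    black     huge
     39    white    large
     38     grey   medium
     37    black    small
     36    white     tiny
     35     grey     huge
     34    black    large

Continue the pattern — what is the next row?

33  white  medium

Column x: −1 each step, so 40, 39, 38, 37, 36, 35, 34 → 33.
Column y: repeats black → white → grey, so black, white, grey, black, white, grey, black → white.
Column z: repeats huge → large → medium → small → tiny, so huge, large, medium, small, tiny, huge, large → medium.
So the next row is 33  white  medium.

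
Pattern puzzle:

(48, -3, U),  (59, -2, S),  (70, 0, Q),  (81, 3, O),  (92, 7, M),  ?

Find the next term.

First part: 48, 59, 70, 81, 92 → 103 (+11 each step).
For the second part, differences are 1, 2, 3, … (increasing by 1 each time): -3, -2, 0, 3, 7 → 12.
Letter: letters move back 2 places in the alphabet, so U, S, Q, O, M → K.
Combining the parts gives (103, 12, K).

(103, 12, K)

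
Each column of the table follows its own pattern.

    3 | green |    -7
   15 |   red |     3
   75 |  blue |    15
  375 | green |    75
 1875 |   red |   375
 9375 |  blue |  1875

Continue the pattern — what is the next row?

46875  green  9375

For the first component, ×5 each step: 3, 15, 75, 375, 1875, 9375 → 46875.
Colour: repeats green → red → blue; green, red, blue, green, red, blue → green.
For the third component, always the previous value of the first component: -7, 3, 15, 75, 375, 1875 → 9375.
Combining the parts gives 46875  green  9375.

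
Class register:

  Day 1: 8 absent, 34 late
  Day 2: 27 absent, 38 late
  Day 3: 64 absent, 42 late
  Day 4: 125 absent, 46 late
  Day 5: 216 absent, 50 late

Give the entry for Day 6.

343 absent, 54 late

Absent: perfect cubes: 2³, 3³, 4³, …, so 8, 27, 64, 125, 216 → 343.
Late — +4 each step: 34, 38, 42, 46, 50 → 54.
Combining the parts gives 343 absent, 54 late.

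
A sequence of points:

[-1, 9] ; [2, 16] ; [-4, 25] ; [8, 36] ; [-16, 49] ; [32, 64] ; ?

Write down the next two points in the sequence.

First component: -1, 2, -4, 8, -16, 32 → -64 → 128 (×(-2) each step).
For the second component, perfect squares: 3², 4², 5², …: 9, 16, 25, 36, 49, 64 → 81 → 100.
Putting the parts together: [-64, 81] and then [128, 100].

[-64, 81], [128, 100]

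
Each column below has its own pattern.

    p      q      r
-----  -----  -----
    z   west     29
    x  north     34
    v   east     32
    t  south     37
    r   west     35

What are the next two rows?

p  north  40; n  east  38

Column p: letters move back 2 places in the alphabet, so z, x, v, t, r → p → n.
For the column q, repeats west → north → east → south: west, north, east, south, west → north → east.
Column r goes 29, 34, 32, 37, 35 → 40 → 38 (alternating steps +5, −2, +5, −2, …).
So the next two rows are p  north  40 and n  east  38.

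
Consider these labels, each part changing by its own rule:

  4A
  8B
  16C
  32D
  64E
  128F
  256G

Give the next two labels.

512H then 1024I

For the first component, ×2 each step: 4, 8, 16, 32, 64, 128, 256 → 512 → 1024.
Letter: letters move forward 1 place in the alphabet, so A, B, C, D, E, F, G → H → I.
Putting the parts together: 512H and then 1024I.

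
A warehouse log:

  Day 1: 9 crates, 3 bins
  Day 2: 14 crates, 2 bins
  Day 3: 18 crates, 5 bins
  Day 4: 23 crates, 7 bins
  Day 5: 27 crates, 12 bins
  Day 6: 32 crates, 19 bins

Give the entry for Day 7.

Crates: alternating steps +5, +4, +5, +4, …, so 9, 14, 18, 23, 27, 32 → 36.
Bins: each term is the sum of the two before it; 3, 2, 5, 7, 12, 19 → 31.
So the next record is 36 crates, 31 bins.

36 crates, 31 bins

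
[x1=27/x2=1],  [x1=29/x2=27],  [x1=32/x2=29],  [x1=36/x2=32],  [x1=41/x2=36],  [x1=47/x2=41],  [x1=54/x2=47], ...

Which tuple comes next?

[x1=62/x2=54]

For the x1, differences are 2, 3, 4, … (increasing by 1 each time): 27, 29, 32, 36, 41, 47, 54 → 62.
X2 — always the previous value of the x1: 1, 27, 29, 32, 36, 41, 47 → 54.
Combining the parts gives [x1=62/x2=54].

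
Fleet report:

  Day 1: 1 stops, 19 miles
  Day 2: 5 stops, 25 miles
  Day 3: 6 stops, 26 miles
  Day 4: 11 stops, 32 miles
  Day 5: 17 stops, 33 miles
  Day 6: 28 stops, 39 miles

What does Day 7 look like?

Stops goes 1, 5, 6, 11, 17, 28 → 45 (each term is the sum of the two before it).
Miles — alternating steps +6, +1, +6, +1, …: 19, 25, 26, 32, 33, 39 → 40.
Combining the parts gives 45 stops, 40 miles.

45 stops, 40 miles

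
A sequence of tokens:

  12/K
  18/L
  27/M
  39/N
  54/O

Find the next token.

72/P

First component: differences are 6, 9, 12, … (increasing by 3 each time), so 12, 18, 27, 39, 54 → 72.
Letter — letters move forward 1 place in the alphabet: K, L, M, N, O → P.
Combining the parts gives 72/P.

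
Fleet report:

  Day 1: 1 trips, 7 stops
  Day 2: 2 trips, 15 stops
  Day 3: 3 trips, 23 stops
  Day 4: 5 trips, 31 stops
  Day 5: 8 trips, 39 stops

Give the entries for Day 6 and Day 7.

13 trips, 47 stops; 21 trips, 55 stops

Trips — each term is the sum of the two before it: 1, 2, 3, 5, 8 → 13 → 21.
Stops: +8 each step; 7, 15, 23, 31, 39 → 47 → 55.
Putting the parts together: 13 trips, 47 stops and then 21 trips, 55 stops.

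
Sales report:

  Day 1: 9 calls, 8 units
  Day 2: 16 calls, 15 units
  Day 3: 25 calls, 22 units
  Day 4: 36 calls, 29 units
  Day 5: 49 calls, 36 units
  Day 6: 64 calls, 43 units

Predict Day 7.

Calls goes 9, 16, 25, 36, 49, 64 → 81 (perfect squares: 3², 4², 5², …).
Units: +7 each step, so 8, 15, 22, 29, 36, 43 → 50.
Combining the parts gives 81 calls, 50 units.

81 calls, 50 units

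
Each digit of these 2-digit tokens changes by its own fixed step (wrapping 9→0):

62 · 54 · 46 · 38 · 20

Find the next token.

First digit: −1 each step, mod 10, so 6, 5, 4, 3, 2 → 1.
Second digit: +2 each step, mod 10; 2, 4, 6, 8, 0 → 2.
So the next token is 12.

12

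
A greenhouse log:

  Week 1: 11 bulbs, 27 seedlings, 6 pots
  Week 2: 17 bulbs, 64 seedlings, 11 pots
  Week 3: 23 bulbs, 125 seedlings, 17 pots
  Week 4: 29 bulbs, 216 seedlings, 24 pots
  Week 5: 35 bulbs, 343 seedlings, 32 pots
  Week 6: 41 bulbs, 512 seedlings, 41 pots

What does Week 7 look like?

Bulbs: +6 each step; 11, 17, 23, 29, 35, 41 → 47.
Seedlings: perfect cubes: 3³, 4³, 5³, …; 27, 64, 125, 216, 343, 512 → 729.
For the pots, differences are 5, 6, 7, … (increasing by 1 each time): 6, 11, 17, 24, 32, 41 → 51.
Putting it together: 47 bulbs, 729 seedlings, 51 pots.

47 bulbs, 729 seedlings, 51 pots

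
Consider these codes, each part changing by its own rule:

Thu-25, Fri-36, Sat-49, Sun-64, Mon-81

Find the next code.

Tue-100

Day — runs through the weekdays Mon→Sun: Thu, Fri, Sat, Sun, Mon → Tue.
Second component: perfect squares: 5², 6², 7², …; 25, 36, 49, 64, 81 → 100.
So the next code is Tue-100.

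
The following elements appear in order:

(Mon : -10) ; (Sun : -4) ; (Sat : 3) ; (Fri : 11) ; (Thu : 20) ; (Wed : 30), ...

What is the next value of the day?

Day: Mon, Sun, Sat, Fri, Thu, Wed → Tue (runs backward through the weekdays Mon→Sun).

Tue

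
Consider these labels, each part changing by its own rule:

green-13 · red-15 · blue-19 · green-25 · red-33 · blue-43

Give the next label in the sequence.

Colour goes green, red, blue, green, red, blue → green (repeats green → red → blue).
Second component goes 13, 15, 19, 25, 33, 43 → 55 (differences are 2, 4, 6, … (increasing by 2 each time)).
Putting it together: green-55.

green-55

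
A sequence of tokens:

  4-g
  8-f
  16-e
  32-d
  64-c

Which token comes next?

First component: 4, 8, 16, 32, 64 → 128 (×2 each step).
Letter: letters move back 1 place in the alphabet, so g, f, e, d, c → b.
Putting it together: 128-b.

128-b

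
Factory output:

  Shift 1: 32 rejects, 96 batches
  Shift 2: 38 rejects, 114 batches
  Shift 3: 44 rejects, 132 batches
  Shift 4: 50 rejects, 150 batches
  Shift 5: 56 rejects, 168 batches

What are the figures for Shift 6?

Rejects: +6 each step, so 32, 38, 44, 50, 56 → 62.
Batches: always 3 × the rejects; 96, 114, 132, 150, 168 → 186.
Putting it together: 62 rejects, 186 batches.

62 rejects, 186 batches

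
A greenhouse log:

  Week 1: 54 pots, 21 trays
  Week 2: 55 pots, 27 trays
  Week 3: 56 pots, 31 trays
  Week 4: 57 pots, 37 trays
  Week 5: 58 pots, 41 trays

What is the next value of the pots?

Pots goes 54, 55, 56, 57, 58 → 59 (+1 each step).

59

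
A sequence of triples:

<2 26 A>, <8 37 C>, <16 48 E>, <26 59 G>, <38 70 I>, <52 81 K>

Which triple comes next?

First value — differences are 6, 8, 10, … (increasing by 2 each time): 2, 8, 16, 26, 38, 52 → 68.
For the second value, +11 each step: 26, 37, 48, 59, 70, 81 → 92.
Letter: letters move forward 2 places in the alphabet; A, C, E, G, I, K → M.
So the next triple is <68 92 M>.

<68 92 M>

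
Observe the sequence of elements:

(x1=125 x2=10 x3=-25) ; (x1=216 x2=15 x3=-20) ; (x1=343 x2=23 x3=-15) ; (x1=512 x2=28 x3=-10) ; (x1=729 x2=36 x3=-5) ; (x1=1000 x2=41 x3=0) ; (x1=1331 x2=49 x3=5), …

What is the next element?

(x1=1728 x2=54 x3=10)

X1: perfect cubes: 5³, 6³, 7³, …; 125, 216, 343, 512, 729, 1000, 1331 → 1728.
X2 goes 10, 15, 23, 28, 36, 41, 49 → 54 (alternating steps +5, +8, +5, +8, …).
X3 goes -25, -20, -15, -10, -5, 0, 5 → 10 (+5 each step).
Putting it together: (x1=1728 x2=54 x3=10).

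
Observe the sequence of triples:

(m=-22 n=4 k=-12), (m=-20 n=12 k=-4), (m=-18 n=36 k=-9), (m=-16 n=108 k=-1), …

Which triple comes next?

M: -22, -20, -18, -16 → -14 (+2 each step).
N: ×3 each step, so 4, 12, 36, 108 → 324.
K: alternating steps +8, −5, +8, −5, …; -12, -4, -9, -1 → -6.
Combining the parts gives (m=-14 n=324 k=-6).

(m=-14 n=324 k=-6)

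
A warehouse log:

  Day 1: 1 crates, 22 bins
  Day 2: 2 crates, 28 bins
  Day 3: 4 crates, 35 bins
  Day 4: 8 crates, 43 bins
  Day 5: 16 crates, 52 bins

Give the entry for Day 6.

For the crates, ×2 each step: 1, 2, 4, 8, 16 → 32.
Bins goes 22, 28, 35, 43, 52 → 62 (differences are 6, 7, 8, … (increasing by 1 each time)).
So the next line is 32 crates, 62 bins.

32 crates, 62 bins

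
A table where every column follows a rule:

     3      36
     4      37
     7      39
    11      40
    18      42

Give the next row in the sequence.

First component: each term is the sum of the two before it, so 3, 4, 7, 11, 18 → 29.
Second component: alternating steps +1, +2, +1, +2, …; 36, 37, 39, 40, 42 → 43.
Putting it together: 29  43.

29  43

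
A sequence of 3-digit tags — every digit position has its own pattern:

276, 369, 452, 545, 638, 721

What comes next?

814

First digit: +1 each step, mod 10; 2, 3, 4, 5, 6, 7 → 8.
Second digit: −1 each step, mod 10, so 7, 6, 5, 4, 3, 2 → 1.
Third digit: 6, 9, 2, 5, 8, 1 → 4 (+3 each step, mod 10).
Putting it together: 814.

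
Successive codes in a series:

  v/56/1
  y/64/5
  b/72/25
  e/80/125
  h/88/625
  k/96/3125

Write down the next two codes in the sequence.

n/104/15625 then q/112/78125

Letter goes v, y, b, e, h, k → n → q (letters move forward 3 places in the alphabet, wrapping Z→A).
Second component goes 56, 64, 72, 80, 88, 96 → 104 → 112 (+8 each step).
Third component: 1, 5, 25, 125, 625, 3125 → 15625 → 78125 (×5 each step).
Putting the parts together: n/104/15625 and then q/112/78125.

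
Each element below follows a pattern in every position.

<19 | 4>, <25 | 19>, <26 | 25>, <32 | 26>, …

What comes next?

First coordinate goes 19, 25, 26, 32 → 33 (alternating steps +6, +1, +6, +1, …).
Second coordinate: always the previous value of the first coordinate, so 4, 19, 25, 26 → 32.
So the next element is <33 | 32>.

<33 | 32>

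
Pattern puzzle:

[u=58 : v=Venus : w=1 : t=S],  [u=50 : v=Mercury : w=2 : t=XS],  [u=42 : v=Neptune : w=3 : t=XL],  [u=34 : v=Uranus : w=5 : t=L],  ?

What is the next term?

[u=26 : v=Saturn : w=8 : t=M]

U: −8 each step; 58, 50, 42, 34 → 26.
V: runs backward through the planets Mercury→Neptune, so Venus, Mercury, Neptune, Uranus → Saturn.
W: each term is the sum of the two before it; 1, 2, 3, 5 → 8.
T — runs backward through clothing sizes XS→XL: S, XS, XL, L → M.
Putting it together: [u=26 : v=Saturn : w=8 : t=M].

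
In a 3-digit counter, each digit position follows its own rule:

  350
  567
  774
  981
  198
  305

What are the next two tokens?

First digit — +2 each step, mod 10: 3, 5, 7, 9, 1, 3 → 5 → 7.
Second digit — +1 each step, mod 10: 5, 6, 7, 8, 9, 0 → 1 → 2.
Third digit — −3 each step, mod 10: 0, 7, 4, 1, 8, 5 → 2 → 9.
So the next two tokens are 512 and 729.

512, 729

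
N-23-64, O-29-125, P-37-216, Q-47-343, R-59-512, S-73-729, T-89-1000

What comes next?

U-107-1331

Letter goes N, O, P, Q, R, S, T → U (letters move forward 1 place in the alphabet).
Second component — differences are 6, 8, 10, … (increasing by 2 each time): 23, 29, 37, 47, 59, 73, 89 → 107.
For the third component, perfect cubes: 4³, 5³, 6³, …: 64, 125, 216, 343, 512, 729, 1000 → 1331.
Putting it together: U-107-1331.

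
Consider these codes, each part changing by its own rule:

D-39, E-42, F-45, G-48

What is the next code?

Letter: D, E, F, G → H (letters move forward 1 place in the alphabet).
Second component: +3 each step; 39, 42, 45, 48 → 51.
Combining the parts gives H-51.

H-51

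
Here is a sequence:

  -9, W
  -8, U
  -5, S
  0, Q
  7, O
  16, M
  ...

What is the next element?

First part: -9, -8, -5, 0, 7, 16 → 27 (differences are 1, 3, 5, … (increasing by 2 each time)).
For the letter, letters move back 2 places in the alphabet: W, U, S, Q, O, M → K.
Putting it together: 27, K.

27, K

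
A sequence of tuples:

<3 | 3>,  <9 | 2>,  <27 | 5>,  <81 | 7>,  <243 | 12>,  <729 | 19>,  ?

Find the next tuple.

<2187 | 31>

For the first component, ×3 each step: 3, 9, 27, 81, 243, 729 → 2187.
Second component: 3, 2, 5, 7, 12, 19 → 31 (each term is the sum of the two before it).
Putting it together: <2187 | 31>.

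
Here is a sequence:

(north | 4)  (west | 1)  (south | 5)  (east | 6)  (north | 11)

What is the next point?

(west | 17)

Direction: repeats north → west → south → east; north, west, south, east, north → west.
Second value — each term is the sum of the two before it: 4, 1, 5, 6, 11 → 17.
So the next point is (west | 17).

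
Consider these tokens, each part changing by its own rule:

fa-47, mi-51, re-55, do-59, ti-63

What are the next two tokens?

Note goes fa, mi, re, do, ti → la → sol (runs backward through the solfège scale do→ti).
Second component goes 47, 51, 55, 59, 63 → 67 → 71 (+4 each step).
Putting the parts together: la-67 and then sol-71.

la-67, sol-71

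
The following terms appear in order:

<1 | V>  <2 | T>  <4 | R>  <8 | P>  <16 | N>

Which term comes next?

First slot: ×2 each step, so 1, 2, 4, 8, 16 → 32.
Letter: letters move back 2 places in the alphabet; V, T, R, P, N → L.
Putting it together: <32 | L>.

<32 | L>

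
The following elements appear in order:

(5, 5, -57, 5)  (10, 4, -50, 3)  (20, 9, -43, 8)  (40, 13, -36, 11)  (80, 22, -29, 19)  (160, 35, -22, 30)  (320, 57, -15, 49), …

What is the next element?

First slot goes 5, 10, 20, 40, 80, 160, 320 → 640 (×2 each step).
Second slot goes 5, 4, 9, 13, 22, 35, 57 → 92 (each term is the sum of the two before it).
Third slot — +7 each step: -57, -50, -43, -36, -29, -22, -15 → -8.
Fourth slot: 5, 3, 8, 11, 19, 30, 49 → 79 (each term is the sum of the two before it).
So the next element is (640, 92, -8, 79).

(640, 92, -8, 79)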